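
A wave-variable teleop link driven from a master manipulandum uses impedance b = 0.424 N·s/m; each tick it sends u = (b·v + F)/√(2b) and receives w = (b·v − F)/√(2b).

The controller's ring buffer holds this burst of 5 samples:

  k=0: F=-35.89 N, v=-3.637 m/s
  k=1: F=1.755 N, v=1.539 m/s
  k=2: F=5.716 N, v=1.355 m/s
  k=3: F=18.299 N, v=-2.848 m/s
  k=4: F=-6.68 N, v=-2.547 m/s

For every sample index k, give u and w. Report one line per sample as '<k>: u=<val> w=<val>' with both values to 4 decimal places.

0: u=-40.6487 w=37.2994
1: u=2.6144 w=-1.1972
2: u=6.8311 w=-5.5833
3: u=18.5601 w=-21.1828
4: u=-8.4267 w=6.0813

k=0: b·v=0.424×(-3.637)=-1.5421; √(2b)=0.9209; u=(-1.5421+(-35.89))/0.9209=-40.6487, w=(-1.5421−(-35.89))/0.9209=37.2994
k=1: b·v=0.424×1.539=0.6525; √(2b)=0.9209; u=(0.6525+1.755)/0.9209=2.6144, w=(0.6525−1.755)/0.9209=-1.1972
k=2: b·v=0.424×1.355=0.5745; √(2b)=0.9209; u=(0.5745+5.716)/0.9209=6.8311, w=(0.5745−5.716)/0.9209=-5.5833
k=3: b·v=0.424×(-2.848)=-1.2076; √(2b)=0.9209; u=(-1.2076+18.299)/0.9209=18.5601, w=(-1.2076−18.299)/0.9209=-21.1828
k=4: b·v=0.424×(-2.547)=-1.0799; √(2b)=0.9209; u=(-1.0799+(-6.68))/0.9209=-8.4267, w=(-1.0799−(-6.68))/0.9209=6.0813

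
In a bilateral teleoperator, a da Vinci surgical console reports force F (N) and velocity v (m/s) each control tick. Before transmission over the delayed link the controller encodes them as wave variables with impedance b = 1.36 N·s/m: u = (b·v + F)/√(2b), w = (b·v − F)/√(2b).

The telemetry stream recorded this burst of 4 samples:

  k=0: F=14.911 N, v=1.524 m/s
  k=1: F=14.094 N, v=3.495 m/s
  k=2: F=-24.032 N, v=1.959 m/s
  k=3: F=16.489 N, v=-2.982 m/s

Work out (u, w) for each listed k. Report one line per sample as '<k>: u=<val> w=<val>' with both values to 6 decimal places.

k=0: b·v=1.36×1.524=2.072640; √(2b)=1.649242; u=(2.072640+14.911)/1.649242=10.297844, w=(2.072640−14.911)/1.649242=-7.784399
k=1: b·v=1.36×3.495=4.753200; √(2b)=1.649242; u=(4.753200+14.094)/1.649242=11.427794, w=(4.753200−14.094)/1.649242=-5.663692
k=2: b·v=1.36×1.959=2.664240; √(2b)=1.649242; u=(2.664240+(-24.032))/1.649242=-12.956108, w=(2.664240−(-24.032))/1.649242=16.186973
k=3: b·v=1.36×(-2.982)=-4.055520; √(2b)=1.649242; u=(-4.055520+16.489)/1.649242=7.538905, w=(-4.055520−16.489)/1.649242=-12.456945

0: u=10.297844 w=-7.784399
1: u=11.427794 w=-5.663692
2: u=-12.956108 w=16.186973
3: u=7.538905 w=-12.456945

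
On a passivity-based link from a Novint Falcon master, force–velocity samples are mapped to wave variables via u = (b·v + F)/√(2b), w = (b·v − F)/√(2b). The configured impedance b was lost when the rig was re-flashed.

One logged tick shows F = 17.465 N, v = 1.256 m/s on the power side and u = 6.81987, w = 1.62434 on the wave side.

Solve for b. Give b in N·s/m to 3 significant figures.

u + w = 8.4442;  u + w = √(2b)·v, so √(2b) = 8.4442/1.256 = 6.7231.
b = (√(2b))²/2 = 45.2000/2 = 22.6000.
(Check via u − w = 2F/√(2b): u − w = 5.1955, 2F/√(2b) = 5.1955.)

b = 22.6 N·s/m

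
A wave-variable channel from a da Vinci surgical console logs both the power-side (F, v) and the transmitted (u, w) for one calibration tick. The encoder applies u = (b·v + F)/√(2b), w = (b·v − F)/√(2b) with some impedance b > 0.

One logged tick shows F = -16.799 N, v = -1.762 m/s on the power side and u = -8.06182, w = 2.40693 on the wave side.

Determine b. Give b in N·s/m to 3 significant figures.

u + w = -5.65489;  u + w = √(2b)·v, so √(2b) = -5.65489/(-1.762) = 3.20936.
b = (√(2b))²/2 = 10.29998/2 = 5.14999.
(Check via u − w = 2F/√(2b): u − w = -10.46875, 2F/√(2b) = -10.46876.)

b = 5.15 N·s/m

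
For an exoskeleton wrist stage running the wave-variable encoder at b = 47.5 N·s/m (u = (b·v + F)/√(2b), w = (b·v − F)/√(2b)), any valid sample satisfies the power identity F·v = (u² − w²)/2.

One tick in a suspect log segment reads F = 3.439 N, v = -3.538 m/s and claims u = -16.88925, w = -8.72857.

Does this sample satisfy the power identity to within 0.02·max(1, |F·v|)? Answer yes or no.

no

F·v = 3.439×(-3.538) = -12.1672 W.
(u² − w²)/2 = (285.2468 − 76.1879)/2 = 104.5294 W.
|Δ| = 116.6966;  2% of max(1, |F·v|) = 0.2433.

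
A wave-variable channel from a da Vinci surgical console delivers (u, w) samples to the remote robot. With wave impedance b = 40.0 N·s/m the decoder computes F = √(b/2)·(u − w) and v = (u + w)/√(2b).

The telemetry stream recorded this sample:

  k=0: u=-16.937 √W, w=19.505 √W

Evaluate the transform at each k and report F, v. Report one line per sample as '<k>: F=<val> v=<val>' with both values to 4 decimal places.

0: F=-162.9736 v=0.2871

k=0: u−w=-36.4420, u+w=2.5680; √(b/2)=4.4721, √(2b)=8.9443; F=4.4721×(-36.442)=-162.9736, v=2.5680/8.9443=0.2871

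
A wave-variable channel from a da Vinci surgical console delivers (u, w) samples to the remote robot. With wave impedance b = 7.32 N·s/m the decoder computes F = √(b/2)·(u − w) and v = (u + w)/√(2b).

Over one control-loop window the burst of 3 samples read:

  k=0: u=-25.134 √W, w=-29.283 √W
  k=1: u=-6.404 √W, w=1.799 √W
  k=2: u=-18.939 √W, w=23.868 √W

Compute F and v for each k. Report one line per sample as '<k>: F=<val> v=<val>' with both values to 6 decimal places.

k=0: u−w=4.149000, u+w=-54.417000; √(b/2)=1.913113, √(2b)=3.826225; F=1.913113×4.149=7.937504, v=-54.417000/3.826225=-14.222111
k=1: u−w=-8.203000, u+w=-4.605000; √(b/2)=1.913113, √(2b)=3.826225; F=1.913113×(-8.203)=-15.693263, v=-4.605000/3.826225=-1.203536
k=2: u−w=-42.807000, u+w=4.929000; √(b/2)=1.913113, √(2b)=3.826225; F=1.913113×(-42.807)=-81.894613, v=4.929000/3.826225=1.288215

0: F=7.937504 v=-14.222111
1: F=-15.693263 v=-1.203536
2: F=-81.894613 v=1.288215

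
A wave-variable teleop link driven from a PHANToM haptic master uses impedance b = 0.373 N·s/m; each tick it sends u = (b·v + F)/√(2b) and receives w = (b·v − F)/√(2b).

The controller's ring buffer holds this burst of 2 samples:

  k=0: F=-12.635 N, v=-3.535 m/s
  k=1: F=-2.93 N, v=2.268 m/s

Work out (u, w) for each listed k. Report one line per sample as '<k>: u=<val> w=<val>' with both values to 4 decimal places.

k=0: b·v=0.373×(-3.535)=-1.3186; √(2b)=0.8637; u=(-1.3186+(-12.635))/0.8637=-16.1553, w=(-1.3186−(-12.635))/0.8637=13.1021
k=1: b·v=0.373×2.268=0.8460; √(2b)=0.8637; u=(0.8460+(-2.93))/0.8637=-2.4129, w=(0.8460−(-2.93))/0.8637=4.3718

0: u=-16.1553 w=13.1021
1: u=-2.4129 w=4.3718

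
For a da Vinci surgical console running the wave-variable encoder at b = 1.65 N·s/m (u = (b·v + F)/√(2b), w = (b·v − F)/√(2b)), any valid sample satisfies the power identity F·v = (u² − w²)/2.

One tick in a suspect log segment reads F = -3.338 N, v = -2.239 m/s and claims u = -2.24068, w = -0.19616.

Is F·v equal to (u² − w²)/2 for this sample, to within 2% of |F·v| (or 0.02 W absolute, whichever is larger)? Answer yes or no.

F·v = (-3.338)×(-2.239) = 7.4738 W.
(u² − w²)/2 = (5.0206 − 0.0385)/2 = 2.4911 W.
|Δ| = 4.9827;  2% of max(1, |F·v|) = 0.1495.

no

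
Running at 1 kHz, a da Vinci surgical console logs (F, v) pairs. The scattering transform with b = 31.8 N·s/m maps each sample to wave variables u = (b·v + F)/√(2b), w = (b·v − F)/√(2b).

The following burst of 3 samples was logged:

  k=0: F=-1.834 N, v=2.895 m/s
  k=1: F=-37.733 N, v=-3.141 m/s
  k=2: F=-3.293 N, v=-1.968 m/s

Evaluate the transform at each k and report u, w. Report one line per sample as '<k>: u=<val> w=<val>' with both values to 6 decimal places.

0: u=11.313786 w=11.773726
1: u=-17.256110 w=-7.793242
2: u=-8.260279 w=-7.434444

k=0: b·v=31.8×2.895=92.061000; √(2b)=7.974961; u=(92.061000+(-1.834))/7.974961=11.313786, w=(92.061000−(-1.834))/7.974961=11.773726
k=1: b·v=31.8×(-3.141)=-99.883800; √(2b)=7.974961; u=(-99.883800+(-37.733))/7.974961=-17.256110, w=(-99.883800−(-37.733))/7.974961=-7.793242
k=2: b·v=31.8×(-1.968)=-62.582400; √(2b)=7.974961; u=(-62.582400+(-3.293))/7.974961=-8.260279, w=(-62.582400−(-3.293))/7.974961=-7.434444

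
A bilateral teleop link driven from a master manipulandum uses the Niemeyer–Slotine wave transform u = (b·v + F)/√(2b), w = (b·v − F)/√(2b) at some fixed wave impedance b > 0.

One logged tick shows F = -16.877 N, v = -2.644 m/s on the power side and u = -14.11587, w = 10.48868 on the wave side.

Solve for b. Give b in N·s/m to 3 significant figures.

u + w = -3.6272;  u + w = √(2b)·v, so √(2b) = -3.6272/(-2.644) = 1.3719.
b = (√(2b))²/2 = 1.8820/2 = 0.9410.
(Check via u − w = 2F/√(2b): u − w = -24.6045, 2F/√(2b) = -24.6046.)

b = 0.941 N·s/m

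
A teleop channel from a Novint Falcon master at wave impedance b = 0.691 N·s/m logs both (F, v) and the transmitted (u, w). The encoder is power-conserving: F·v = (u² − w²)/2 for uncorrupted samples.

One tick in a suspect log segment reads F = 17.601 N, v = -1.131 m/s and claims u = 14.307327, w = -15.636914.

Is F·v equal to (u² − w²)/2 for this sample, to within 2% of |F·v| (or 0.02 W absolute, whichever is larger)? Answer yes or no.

yes

F·v = 17.601×(-1.131) = -19.906731 W.
(u² − w²)/2 = (204.699606 − 244.513079)/2 = -19.906737 W.
|Δ| = 0.000006;  2% of max(1, |F·v|) = 0.398135.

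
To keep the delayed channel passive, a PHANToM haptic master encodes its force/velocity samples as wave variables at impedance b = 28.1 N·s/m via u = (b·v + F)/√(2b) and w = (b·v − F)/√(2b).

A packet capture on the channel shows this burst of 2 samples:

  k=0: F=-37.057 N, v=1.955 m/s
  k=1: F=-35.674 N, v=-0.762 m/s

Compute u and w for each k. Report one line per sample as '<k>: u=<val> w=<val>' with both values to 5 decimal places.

k=0: b·v=28.1×1.955=54.93550; √(2b)=7.49667; u=(54.93550+(-37.057))/7.49667=2.38486, w=(54.93550−(-37.057))/7.49667=12.27112
k=1: b·v=28.1×(-0.762)=-21.41220; √(2b)=7.49667; u=(-21.41220+(-35.674))/7.49667=-7.61488, w=(-21.41220−(-35.674))/7.49667=1.90242

0: u=2.38486 w=12.27112
1: u=-7.61488 w=1.90242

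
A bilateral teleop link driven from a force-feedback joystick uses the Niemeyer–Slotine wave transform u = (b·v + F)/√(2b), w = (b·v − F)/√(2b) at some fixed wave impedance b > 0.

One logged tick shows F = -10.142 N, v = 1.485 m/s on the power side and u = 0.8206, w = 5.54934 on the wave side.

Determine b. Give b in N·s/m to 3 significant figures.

b = 9.2 N·s/m

u + w = 6.3699;  u + w = √(2b)·v, so √(2b) = 6.3699/1.485 = 4.2895.
b = (√(2b))²/2 = 18.4000/2 = 9.2000.
(Check via u − w = 2F/√(2b): u − w = -4.7287, 2F/√(2b) = -4.7287.)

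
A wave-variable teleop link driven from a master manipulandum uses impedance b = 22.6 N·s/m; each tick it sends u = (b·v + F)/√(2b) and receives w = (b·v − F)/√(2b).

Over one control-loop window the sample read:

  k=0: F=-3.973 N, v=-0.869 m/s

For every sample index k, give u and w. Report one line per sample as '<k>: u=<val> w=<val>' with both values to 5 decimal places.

0: u=-3.51213 w=-2.33024

k=0: b·v=22.6×(-0.869)=-19.63940; √(2b)=6.72309; u=(-19.63940+(-3.973))/6.72309=-3.51213, w=(-19.63940−(-3.973))/6.72309=-2.33024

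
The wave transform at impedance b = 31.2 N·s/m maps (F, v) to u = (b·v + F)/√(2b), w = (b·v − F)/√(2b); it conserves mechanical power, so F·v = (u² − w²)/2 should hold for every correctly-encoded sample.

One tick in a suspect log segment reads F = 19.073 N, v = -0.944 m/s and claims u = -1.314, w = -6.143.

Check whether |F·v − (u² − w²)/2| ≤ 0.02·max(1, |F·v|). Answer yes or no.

yes

F·v = 19.073×(-0.944) = -18.0049 W.
(u² − w²)/2 = (1.7266 − 37.7364)/2 = -18.0049 W.
|Δ| = 0.0000;  2% of max(1, |F·v|) = 0.3601.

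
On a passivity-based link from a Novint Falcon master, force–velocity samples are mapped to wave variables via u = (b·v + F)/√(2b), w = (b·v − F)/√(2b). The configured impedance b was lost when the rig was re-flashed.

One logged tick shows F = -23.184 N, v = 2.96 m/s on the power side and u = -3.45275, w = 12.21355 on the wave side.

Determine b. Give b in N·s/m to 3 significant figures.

u + w = 8.76080;  u + w = √(2b)·v, so √(2b) = 8.76080/2.96 = 2.95973.
b = (√(2b))²/2 = 8.76000/2 = 4.38000.
(Check via u − w = 2F/√(2b): u − w = -15.66630, 2F/√(2b) = -15.66630.)

b = 4.38 N·s/m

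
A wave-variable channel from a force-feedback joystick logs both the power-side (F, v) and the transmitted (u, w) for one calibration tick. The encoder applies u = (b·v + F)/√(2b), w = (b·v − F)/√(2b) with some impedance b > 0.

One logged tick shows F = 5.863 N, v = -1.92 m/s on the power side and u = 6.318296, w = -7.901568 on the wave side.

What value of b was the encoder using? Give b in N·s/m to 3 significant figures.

u + w = -1.583272;  u + w = √(2b)·v, so √(2b) = -1.583272/(-1.92) = 0.824621.
b = (√(2b))²/2 = 0.680000/2 = 0.340000.
(Check via u − w = 2F/√(2b): u − w = 14.219864, 2F/√(2b) = 14.219869.)

b = 0.34 N·s/m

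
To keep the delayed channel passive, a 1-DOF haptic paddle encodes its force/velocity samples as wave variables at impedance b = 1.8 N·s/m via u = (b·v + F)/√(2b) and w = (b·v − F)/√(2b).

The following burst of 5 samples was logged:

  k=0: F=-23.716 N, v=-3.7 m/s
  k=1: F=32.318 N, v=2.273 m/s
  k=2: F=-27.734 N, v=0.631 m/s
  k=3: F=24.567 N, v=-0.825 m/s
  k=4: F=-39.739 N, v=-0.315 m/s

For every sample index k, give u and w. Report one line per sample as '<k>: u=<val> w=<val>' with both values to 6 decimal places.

k=0: b·v=1.8×(-3.7)=-6.660000; √(2b)=1.897367; u=(-6.660000+(-23.716))/1.897367=-16.009558, w=(-6.660000−(-23.716))/1.897367=8.989301
k=1: b·v=1.8×2.273=4.091400; √(2b)=1.897367; u=(4.091400+32.318)/1.897367=19.189439, w=(4.091400−32.318)/1.897367=-14.876724
k=2: b·v=1.8×0.631=1.135800; √(2b)=1.897367; u=(1.135800+(-27.734))/1.897367=-14.018482, w=(1.135800−(-27.734))/1.897367=15.215721
k=3: b·v=1.8×(-0.825)=-1.485000; √(2b)=1.897367; u=(-1.485000+24.567)/1.897367=12.165282, w=(-1.485000−24.567)/1.897367=-13.730610
k=4: b·v=1.8×(-0.315)=-0.567000; √(2b)=1.897367; u=(-0.567000+(-39.739))/1.897367=-21.243127, w=(-0.567000−(-39.739))/1.897367=20.645457

0: u=-16.009558 w=8.989301
1: u=19.189439 w=-14.876724
2: u=-14.018482 w=15.215721
3: u=12.165282 w=-13.730610
4: u=-21.243127 w=20.645457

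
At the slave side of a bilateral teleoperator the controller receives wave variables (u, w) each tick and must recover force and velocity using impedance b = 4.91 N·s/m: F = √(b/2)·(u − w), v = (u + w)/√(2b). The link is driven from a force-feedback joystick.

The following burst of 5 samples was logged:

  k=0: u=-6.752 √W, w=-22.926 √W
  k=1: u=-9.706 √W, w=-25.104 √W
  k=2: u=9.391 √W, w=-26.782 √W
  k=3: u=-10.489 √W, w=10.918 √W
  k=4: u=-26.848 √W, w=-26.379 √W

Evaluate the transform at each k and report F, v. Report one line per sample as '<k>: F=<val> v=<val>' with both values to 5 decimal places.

k=0: u−w=16.17400, u+w=-29.67800; √(b/2)=1.56684, √(2b)=3.13369; F=1.56684×16.174=25.34213, v=-29.67800/3.13369=-9.47063
k=1: u−w=15.39800, u+w=-34.81000; √(b/2)=1.56684, √(2b)=3.13369; F=1.56684×15.398=24.12626, v=-34.81000/3.13369=-11.10832
k=2: u−w=36.17300, u+w=-17.39100; √(b/2)=1.56684, √(2b)=3.13369; F=1.56684×36.173=56.67745, v=-17.39100/3.13369=-5.54969
k=3: u−w=-21.40700, u+w=0.42900; √(b/2)=1.56684, √(2b)=3.13369; F=1.56684×(-21.407)=-33.54143, v=0.42900/3.13369=0.13690
k=4: u−w=-0.46900, u+w=-53.22700; √(b/2)=1.56684, √(2b)=3.13369; F=1.56684×(-0.469)=-0.73485, v=-53.22700/3.13369=-16.98542

0: F=25.34213 v=-9.47063
1: F=24.12626 v=-11.10832
2: F=56.67745 v=-5.54969
3: F=-33.54143 v=0.13690
4: F=-0.73485 v=-16.98542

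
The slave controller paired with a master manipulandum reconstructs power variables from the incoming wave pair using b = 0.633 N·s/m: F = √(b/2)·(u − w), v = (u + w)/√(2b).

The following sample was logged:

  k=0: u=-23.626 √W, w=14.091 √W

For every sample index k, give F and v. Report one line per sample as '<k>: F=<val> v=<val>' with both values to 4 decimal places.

k=0: u−w=-37.7170, u+w=-9.5350; √(b/2)=0.5626, √(2b)=1.1252; F=0.5626×(-37.717)=-21.2190, v=-9.5350/1.1252=-8.4743

0: F=-21.2190 v=-8.4743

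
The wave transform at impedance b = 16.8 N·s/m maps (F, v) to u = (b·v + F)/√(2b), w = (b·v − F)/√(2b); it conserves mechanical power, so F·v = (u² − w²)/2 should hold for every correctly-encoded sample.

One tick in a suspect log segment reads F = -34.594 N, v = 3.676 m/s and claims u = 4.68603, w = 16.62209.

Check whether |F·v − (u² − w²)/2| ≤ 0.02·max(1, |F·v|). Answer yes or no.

yes

F·v = (-34.594)×3.676 = -127.1675 W.
(u² − w²)/2 = (21.9589 − 276.2939)/2 = -127.1675 W.
|Δ| = 0.0000;  2% of max(1, |F·v|) = 2.5434.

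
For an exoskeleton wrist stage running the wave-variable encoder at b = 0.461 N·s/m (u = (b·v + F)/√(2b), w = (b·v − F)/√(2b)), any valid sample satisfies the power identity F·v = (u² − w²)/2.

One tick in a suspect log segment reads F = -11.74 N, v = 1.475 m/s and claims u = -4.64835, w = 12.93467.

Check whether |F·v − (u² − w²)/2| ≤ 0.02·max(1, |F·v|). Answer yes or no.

F·v = (-11.74)×1.475 = -17.3165 W.
(u² − w²)/2 = (21.6072 − 167.3057)/2 = -72.8493 W.
|Δ| = 55.5328;  2% of max(1, |F·v|) = 0.3463.

no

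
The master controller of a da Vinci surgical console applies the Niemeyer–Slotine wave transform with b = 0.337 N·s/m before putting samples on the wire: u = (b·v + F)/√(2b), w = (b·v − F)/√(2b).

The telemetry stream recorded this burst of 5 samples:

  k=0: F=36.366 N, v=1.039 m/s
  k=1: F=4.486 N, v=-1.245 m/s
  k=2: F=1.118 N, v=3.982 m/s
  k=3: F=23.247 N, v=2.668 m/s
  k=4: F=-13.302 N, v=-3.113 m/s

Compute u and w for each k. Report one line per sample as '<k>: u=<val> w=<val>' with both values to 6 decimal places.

k=0: b·v=0.337×1.039=0.350143; √(2b)=0.820975; u=(0.350143+36.366)/0.820975=44.722606, w=(0.350143−36.366)/0.820975=-43.869613
k=1: b·v=0.337×(-1.245)=-0.419565; √(2b)=0.820975; u=(-0.419565+4.486)/0.820975=4.953177, w=(-0.419565−4.486)/0.820975=-5.975291
k=2: b·v=0.337×3.982=1.341934; √(2b)=0.820975; u=(1.341934+1.118)/0.820975=2.996357, w=(1.341934−1.118)/0.820975=0.272766
k=3: b·v=0.337×2.668=0.899116; √(2b)=0.820975; u=(0.899116+23.247)/0.820975=29.411511, w=(0.899116−23.247)/0.820975=-27.221149
k=4: b·v=0.337×(-3.113)=-1.049081; √(2b)=0.820975; u=(-1.049081+(-13.302))/0.820975=-17.480533, w=(-1.049081−(-13.302))/0.820975=14.924838

0: u=44.722606 w=-43.869613
1: u=4.953177 w=-5.975291
2: u=2.996357 w=0.272766
3: u=29.411511 w=-27.221149
4: u=-17.480533 w=14.924838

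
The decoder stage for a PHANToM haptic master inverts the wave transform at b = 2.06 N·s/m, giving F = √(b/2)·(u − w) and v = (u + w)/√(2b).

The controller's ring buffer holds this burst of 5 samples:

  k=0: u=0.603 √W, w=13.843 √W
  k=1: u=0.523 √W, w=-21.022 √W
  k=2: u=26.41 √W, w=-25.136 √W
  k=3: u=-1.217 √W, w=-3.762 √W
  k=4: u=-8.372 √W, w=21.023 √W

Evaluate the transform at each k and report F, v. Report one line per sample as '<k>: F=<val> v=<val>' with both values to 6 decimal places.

0: F=-13.437132 v=7.117033
1: F=21.865787 v=-10.099132
2: F=52.313476 v=0.627655
3: F=2.582893 v=-2.452977
4: F=-29.832667 v=6.232700

k=0: u−w=-13.240000, u+w=14.446000; √(b/2)=1.014889, √(2b)=2.029778; F=1.014889×(-13.24)=-13.437132, v=14.446000/2.029778=7.117033
k=1: u−w=21.545000, u+w=-20.499000; √(b/2)=1.014889, √(2b)=2.029778; F=1.014889×21.545=21.865787, v=-20.499000/2.029778=-10.099132
k=2: u−w=51.546000, u+w=1.274000; √(b/2)=1.014889, √(2b)=2.029778; F=1.014889×51.546=52.313476, v=1.274000/2.029778=0.627655
k=3: u−w=2.545000, u+w=-4.979000; √(b/2)=1.014889, √(2b)=2.029778; F=1.014889×2.545=2.582893, v=-4.979000/2.029778=-2.452977
k=4: u−w=-29.395000, u+w=12.651000; √(b/2)=1.014889, √(2b)=2.029778; F=1.014889×(-29.395)=-29.832667, v=12.651000/2.029778=6.232700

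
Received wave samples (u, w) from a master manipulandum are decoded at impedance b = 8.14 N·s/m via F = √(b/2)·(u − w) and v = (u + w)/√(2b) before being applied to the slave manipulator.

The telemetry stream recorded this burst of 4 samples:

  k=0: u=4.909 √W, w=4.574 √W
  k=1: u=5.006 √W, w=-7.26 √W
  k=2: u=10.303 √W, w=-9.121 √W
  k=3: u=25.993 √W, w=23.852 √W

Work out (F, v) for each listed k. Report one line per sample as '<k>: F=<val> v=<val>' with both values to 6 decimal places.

0: F=0.675837 v=2.350274
1: F=24.745724 v=-0.558633
2: F=39.186446 v=0.292948
3: F=4.319305 v=12.353625

k=0: u−w=0.335000, u+w=9.483000; √(b/2)=2.017424, √(2b)=4.034848; F=2.017424×0.335=0.675837, v=9.483000/4.034848=2.350274
k=1: u−w=12.266000, u+w=-2.254000; √(b/2)=2.017424, √(2b)=4.034848; F=2.017424×12.266=24.745724, v=-2.254000/4.034848=-0.558633
k=2: u−w=19.424000, u+w=1.182000; √(b/2)=2.017424, √(2b)=4.034848; F=2.017424×19.424=39.186446, v=1.182000/4.034848=0.292948
k=3: u−w=2.141000, u+w=49.845000; √(b/2)=2.017424, √(2b)=4.034848; F=2.017424×2.141=4.319305, v=49.845000/4.034848=12.353625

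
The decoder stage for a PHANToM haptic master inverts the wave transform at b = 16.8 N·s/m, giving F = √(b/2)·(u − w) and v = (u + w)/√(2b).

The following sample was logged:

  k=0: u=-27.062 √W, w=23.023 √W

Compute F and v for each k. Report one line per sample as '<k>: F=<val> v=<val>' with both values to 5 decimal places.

0: F=-145.16012 v=-0.69679

k=0: u−w=-50.08500, u+w=-4.03900; √(b/2)=2.89828, √(2b)=5.79655; F=2.89828×(-50.085)=-145.16012, v=-4.03900/5.79655=-0.69679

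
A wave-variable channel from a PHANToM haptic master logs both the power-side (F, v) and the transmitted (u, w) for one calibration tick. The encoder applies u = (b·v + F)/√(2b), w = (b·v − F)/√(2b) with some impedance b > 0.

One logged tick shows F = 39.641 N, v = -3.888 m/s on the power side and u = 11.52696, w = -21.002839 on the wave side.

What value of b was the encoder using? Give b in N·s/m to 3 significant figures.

u + w = -9.475879;  u + w = √(2b)·v, so √(2b) = -9.475879/(-3.888) = 2.437212.
b = (√(2b))²/2 = 5.940001/2 = 2.970000.
(Check via u − w = 2F/√(2b): u − w = 32.529799, 2F/√(2b) = 32.529797.)

b = 2.97 N·s/m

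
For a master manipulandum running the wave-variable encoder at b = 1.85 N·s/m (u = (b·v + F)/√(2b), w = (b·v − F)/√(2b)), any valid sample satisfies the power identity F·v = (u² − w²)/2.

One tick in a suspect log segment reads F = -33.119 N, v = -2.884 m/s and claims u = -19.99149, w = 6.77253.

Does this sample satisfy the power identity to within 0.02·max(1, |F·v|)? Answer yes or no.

F·v = (-33.119)×(-2.884) = 95.51520 W.
(u² − w²)/2 = (399.65967 − 45.86716)/2 = 176.89625 W.
|Δ| = 81.38106;  2% of max(1, |F·v|) = 1.91030.

no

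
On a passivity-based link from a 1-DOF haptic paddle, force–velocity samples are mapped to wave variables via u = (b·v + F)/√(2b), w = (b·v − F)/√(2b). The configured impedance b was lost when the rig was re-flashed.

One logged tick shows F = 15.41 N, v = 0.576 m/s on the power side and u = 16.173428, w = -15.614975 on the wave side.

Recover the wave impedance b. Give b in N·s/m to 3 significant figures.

b = 0.47 N·s/m

u + w = 0.558453;  u + w = √(2b)·v, so √(2b) = 0.558453/0.576 = 0.969536.
b = (√(2b))²/2 = 0.940001/2 = 0.470000.
(Check via u − w = 2F/√(2b): u − w = 31.788403, 2F/√(2b) = 31.788387.)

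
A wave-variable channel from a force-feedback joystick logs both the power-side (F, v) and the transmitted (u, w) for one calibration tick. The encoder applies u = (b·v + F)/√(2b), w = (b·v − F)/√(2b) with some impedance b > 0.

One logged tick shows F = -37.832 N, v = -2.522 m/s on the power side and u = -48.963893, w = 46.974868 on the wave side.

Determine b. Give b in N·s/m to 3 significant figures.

b = 0.311 N·s/m

u + w = -1.989025;  u + w = √(2b)·v, so √(2b) = -1.989025/(-2.522) = 0.788670.
b = (√(2b))²/2 = 0.622000/2 = 0.311000.
(Check via u − w = 2F/√(2b): u − w = -95.938761, 2F/√(2b) = -95.938768.)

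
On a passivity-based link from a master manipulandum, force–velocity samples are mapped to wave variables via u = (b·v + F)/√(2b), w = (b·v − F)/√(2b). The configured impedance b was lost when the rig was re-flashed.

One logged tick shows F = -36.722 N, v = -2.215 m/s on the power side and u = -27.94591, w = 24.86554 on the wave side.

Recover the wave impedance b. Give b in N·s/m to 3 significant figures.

b = 0.967 N·s/m

u + w = -3.0804;  u + w = √(2b)·v, so √(2b) = -3.0804/(-2.215) = 1.3907.
b = (√(2b))²/2 = 1.9340/2 = 0.9670.
(Check via u − w = 2F/√(2b): u − w = -52.8115, 2F/√(2b) = -52.8113.)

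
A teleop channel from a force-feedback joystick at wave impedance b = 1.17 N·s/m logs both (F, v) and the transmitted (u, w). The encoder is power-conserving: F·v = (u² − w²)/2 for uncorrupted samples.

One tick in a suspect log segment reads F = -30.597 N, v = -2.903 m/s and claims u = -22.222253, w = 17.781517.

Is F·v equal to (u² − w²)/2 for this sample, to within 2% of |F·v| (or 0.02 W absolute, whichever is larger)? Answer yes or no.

F·v = (-30.597)×(-2.903) = 88.823091 W.
(u² − w²)/2 = (493.828528 − 316.182347)/2 = 88.823091 W.
|Δ| = 0.000000;  2% of max(1, |F·v|) = 1.776462.

yes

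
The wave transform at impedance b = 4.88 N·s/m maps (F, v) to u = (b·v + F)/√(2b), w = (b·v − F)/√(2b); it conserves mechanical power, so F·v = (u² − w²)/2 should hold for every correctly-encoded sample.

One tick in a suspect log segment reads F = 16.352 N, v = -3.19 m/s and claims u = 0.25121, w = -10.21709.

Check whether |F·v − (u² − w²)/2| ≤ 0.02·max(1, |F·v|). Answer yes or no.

F·v = 16.352×(-3.19) = -52.16288 W.
(u² − w²)/2 = (0.06311 − 104.38893)/2 = -52.16291 W.
|Δ| = 0.00003;  2% of max(1, |F·v|) = 1.04326.

yes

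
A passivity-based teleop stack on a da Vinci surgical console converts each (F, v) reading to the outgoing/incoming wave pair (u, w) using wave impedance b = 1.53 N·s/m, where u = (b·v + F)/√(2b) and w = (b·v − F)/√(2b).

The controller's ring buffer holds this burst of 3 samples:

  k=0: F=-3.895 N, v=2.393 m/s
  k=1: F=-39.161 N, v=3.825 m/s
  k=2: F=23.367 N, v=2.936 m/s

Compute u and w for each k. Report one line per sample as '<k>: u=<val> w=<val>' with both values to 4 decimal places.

k=0: b·v=1.53×2.393=3.6613; √(2b)=1.7493; u=(3.6613+(-3.895))/1.7493=-0.1336, w=(3.6613−(-3.895))/1.7493=4.3196
k=1: b·v=1.53×3.825=5.8523; √(2b)=1.7493; u=(5.8523+(-39.161))/1.7493=-19.0413, w=(5.8523−(-39.161))/1.7493=25.7324
k=2: b·v=1.53×2.936=4.4921; √(2b)=1.7493; u=(4.4921+23.367)/1.7493=15.9260, w=(4.4921−23.367)/1.7493=-10.7901

0: u=-0.1336 w=4.3196
1: u=-19.0413 w=25.7324
2: u=15.9260 w=-10.7901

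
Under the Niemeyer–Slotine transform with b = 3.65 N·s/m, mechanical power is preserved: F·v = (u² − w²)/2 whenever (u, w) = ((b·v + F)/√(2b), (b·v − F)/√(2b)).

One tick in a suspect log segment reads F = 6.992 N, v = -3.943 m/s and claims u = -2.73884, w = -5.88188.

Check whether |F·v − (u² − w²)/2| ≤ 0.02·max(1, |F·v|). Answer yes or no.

no

F·v = 6.992×(-3.943) = -27.56946 W.
(u² − w²)/2 = (7.50124 − 34.59651)/2 = -13.54763 W.
|Δ| = 14.02182;  2% of max(1, |F·v|) = 0.55139.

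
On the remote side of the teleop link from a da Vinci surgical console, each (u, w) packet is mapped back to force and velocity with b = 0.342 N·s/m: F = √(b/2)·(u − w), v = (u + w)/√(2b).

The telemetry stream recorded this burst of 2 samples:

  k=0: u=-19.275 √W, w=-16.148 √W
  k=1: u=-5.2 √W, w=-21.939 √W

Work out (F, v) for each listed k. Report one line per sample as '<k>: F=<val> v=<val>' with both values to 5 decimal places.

k=0: u−w=-3.12700, u+w=-35.42300; √(b/2)=0.41352, √(2b)=0.82704; F=0.41352×(-3.127)=-1.29308, v=-35.42300/0.82704=-42.83091
k=1: u−w=16.73900, u+w=-27.13900; √(b/2)=0.41352, √(2b)=0.82704; F=0.41352×16.739=6.92194, v=-27.13900/0.82704=-32.81450

0: F=-1.29308 v=-42.83091
1: F=6.92194 v=-32.81450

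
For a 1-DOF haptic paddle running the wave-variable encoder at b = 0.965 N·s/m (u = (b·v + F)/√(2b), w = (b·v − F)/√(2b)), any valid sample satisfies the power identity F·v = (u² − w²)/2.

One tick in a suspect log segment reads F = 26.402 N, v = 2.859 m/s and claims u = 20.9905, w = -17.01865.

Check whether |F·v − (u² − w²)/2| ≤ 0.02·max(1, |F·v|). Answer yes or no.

F·v = 26.402×2.859 = 75.48332 W.
(u² − w²)/2 = (440.60109 − 289.63445)/2 = 75.48332 W.
|Δ| = 0.00000;  2% of max(1, |F·v|) = 1.50967.

yes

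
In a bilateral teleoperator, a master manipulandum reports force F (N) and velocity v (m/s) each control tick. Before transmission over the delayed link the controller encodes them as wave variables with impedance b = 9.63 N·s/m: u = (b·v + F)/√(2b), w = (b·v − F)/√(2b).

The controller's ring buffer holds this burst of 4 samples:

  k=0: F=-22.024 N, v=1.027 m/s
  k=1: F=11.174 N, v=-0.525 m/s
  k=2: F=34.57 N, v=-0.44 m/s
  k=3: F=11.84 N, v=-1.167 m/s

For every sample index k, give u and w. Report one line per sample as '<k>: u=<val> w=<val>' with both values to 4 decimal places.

0: u=-2.7649 w=7.2720
1: u=1.3941 w=-3.6981
2: u=6.9117 w=-8.8427
3: u=0.1371 w=-5.2586

k=0: b·v=9.63×1.027=9.8900; √(2b)=4.3886; u=(9.8900+(-22.024))/4.3886=-2.7649, w=(9.8900−(-22.024))/4.3886=7.2720
k=1: b·v=9.63×(-0.525)=-5.0558; √(2b)=4.3886; u=(-5.0558+11.174)/4.3886=1.3941, w=(-5.0558−11.174)/4.3886=-3.6981
k=2: b·v=9.63×(-0.44)=-4.2372; √(2b)=4.3886; u=(-4.2372+34.57)/4.3886=6.9117, w=(-4.2372−34.57)/4.3886=-8.8427
k=3: b·v=9.63×(-1.167)=-11.2382; √(2b)=4.3886; u=(-11.2382+11.84)/4.3886=0.1371, w=(-11.2382−11.84)/4.3886=-5.2586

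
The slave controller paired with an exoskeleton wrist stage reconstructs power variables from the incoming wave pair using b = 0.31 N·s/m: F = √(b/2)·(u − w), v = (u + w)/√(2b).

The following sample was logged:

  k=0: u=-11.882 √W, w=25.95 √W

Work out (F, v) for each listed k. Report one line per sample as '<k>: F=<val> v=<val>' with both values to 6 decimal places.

0: F=-14.894473 v=17.866378

k=0: u−w=-37.832000, u+w=14.068000; √(b/2)=0.393700, √(2b)=0.787401; F=0.393700×(-37.832)=-14.894473, v=14.068000/0.787401=17.866378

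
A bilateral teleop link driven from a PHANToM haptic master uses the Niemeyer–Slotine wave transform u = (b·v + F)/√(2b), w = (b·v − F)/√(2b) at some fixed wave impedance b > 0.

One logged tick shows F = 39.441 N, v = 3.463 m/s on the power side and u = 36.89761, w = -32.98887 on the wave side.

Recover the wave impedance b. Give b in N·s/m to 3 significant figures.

b = 0.637 N·s/m

u + w = 3.9087;  u + w = √(2b)·v, so √(2b) = 3.9087/3.463 = 1.1287.
b = (√(2b))²/2 = 1.2740/2 = 0.6370.
(Check via u − w = 2F/√(2b): u − w = 69.8865, 2F/√(2b) = 69.8866.)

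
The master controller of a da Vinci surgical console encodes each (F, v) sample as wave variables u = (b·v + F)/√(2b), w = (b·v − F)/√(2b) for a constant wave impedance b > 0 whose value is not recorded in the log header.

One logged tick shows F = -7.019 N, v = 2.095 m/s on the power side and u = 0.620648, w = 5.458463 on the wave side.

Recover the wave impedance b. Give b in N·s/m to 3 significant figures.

b = 4.21 N·s/m

u + w = 6.079111;  u + w = √(2b)·v, so √(2b) = 6.079111/2.095 = 2.901724.
b = (√(2b))²/2 = 8.420000/2 = 4.210000.
(Check via u − w = 2F/√(2b): u − w = -4.837815, 2F/√(2b) = -4.837814.)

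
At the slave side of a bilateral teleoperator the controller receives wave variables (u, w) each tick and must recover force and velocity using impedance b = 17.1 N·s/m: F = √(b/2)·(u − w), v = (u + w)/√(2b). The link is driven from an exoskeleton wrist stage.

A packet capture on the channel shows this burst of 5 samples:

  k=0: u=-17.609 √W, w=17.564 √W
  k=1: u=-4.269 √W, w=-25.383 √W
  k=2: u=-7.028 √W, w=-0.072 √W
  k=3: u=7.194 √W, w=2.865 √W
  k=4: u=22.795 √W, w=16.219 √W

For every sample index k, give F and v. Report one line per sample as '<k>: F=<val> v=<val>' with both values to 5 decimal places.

k=0: u−w=-35.17300, u+w=-0.04500; √(b/2)=2.92404, √(2b)=5.84808; F=2.92404×(-35.173)=-102.84720, v=-0.04500/5.84808=-0.00769
k=1: u−w=21.11400, u+w=-29.65200; √(b/2)=2.92404, √(2b)=5.84808; F=2.92404×21.114=61.73814, v=-29.65200/5.84808=-5.07039
k=2: u−w=-6.95600, u+w=-7.10000; √(b/2)=2.92404, √(2b)=5.84808; F=2.92404×(-6.956)=-20.33961, v=-7.10000/5.84808=-1.21407
k=3: u−w=4.32900, u+w=10.05900; √(b/2)=2.92404, √(2b)=5.84808; F=2.92404×4.329=12.65816, v=10.05900/5.84808=1.72005
k=4: u−w=6.57600, u+w=39.01400; √(b/2)=2.92404, √(2b)=5.84808; F=2.92404×6.576=19.22848, v=39.01400/5.84808=6.67125

0: F=-102.84720 v=-0.00769
1: F=61.73814 v=-5.07039
2: F=-20.33961 v=-1.21407
3: F=12.65816 v=1.72005
4: F=19.22848 v=6.67125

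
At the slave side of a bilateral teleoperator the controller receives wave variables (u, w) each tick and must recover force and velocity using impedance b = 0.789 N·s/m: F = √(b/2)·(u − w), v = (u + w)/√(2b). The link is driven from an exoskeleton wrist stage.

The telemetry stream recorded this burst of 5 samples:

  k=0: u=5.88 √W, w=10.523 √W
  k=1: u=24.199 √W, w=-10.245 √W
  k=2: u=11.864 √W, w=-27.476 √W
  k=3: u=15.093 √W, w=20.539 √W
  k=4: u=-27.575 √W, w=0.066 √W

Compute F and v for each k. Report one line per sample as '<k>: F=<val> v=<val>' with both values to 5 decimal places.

k=0: u−w=-4.64300, u+w=16.40300; √(b/2)=0.62809, √(2b)=1.25618; F=0.62809×(-4.643)=-2.91623, v=16.40300/1.25618=13.05779
k=1: u−w=34.44400, u+w=13.95400; √(b/2)=0.62809, √(2b)=1.25618; F=0.62809×34.444=21.63401, v=13.95400/1.25618=11.10824
k=2: u−w=39.34000, u+w=-15.61200; √(b/2)=0.62809, √(2b)=1.25618; F=0.62809×39.34=24.70915, v=-15.61200/1.25618=-12.42811
k=3: u−w=-5.44600, u+w=35.63200; √(b/2)=0.62809, √(2b)=1.25618; F=0.62809×(-5.446)=-3.42059, v=35.63200/1.25618=28.36526
k=4: u−w=-27.64100, u+w=-27.50900; √(b/2)=0.62809, √(2b)=1.25618; F=0.62809×(-27.641)=-17.36110, v=-27.50900/1.25618=-21.89885

0: F=-2.91623 v=13.05779
1: F=21.63401 v=11.10824
2: F=24.70915 v=-12.42811
3: F=-3.42059 v=28.36526
4: F=-17.36110 v=-21.89885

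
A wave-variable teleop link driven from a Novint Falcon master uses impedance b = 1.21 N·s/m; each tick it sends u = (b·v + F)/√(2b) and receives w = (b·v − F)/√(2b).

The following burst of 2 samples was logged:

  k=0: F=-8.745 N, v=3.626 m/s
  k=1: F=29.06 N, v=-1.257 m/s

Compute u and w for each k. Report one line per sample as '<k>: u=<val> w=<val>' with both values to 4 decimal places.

k=0: b·v=1.21×3.626=4.3875; √(2b)=1.5556; u=(4.3875+(-8.745))/1.5556=-2.8011, w=(4.3875−(-8.745))/1.5556=8.4419
k=1: b·v=1.21×(-1.257)=-1.5210; √(2b)=1.5556; u=(-1.5210+29.06)/1.5556=17.7028, w=(-1.5210−29.06)/1.5556=-19.6582

0: u=-2.8011 w=8.4419
1: u=17.7028 w=-19.6582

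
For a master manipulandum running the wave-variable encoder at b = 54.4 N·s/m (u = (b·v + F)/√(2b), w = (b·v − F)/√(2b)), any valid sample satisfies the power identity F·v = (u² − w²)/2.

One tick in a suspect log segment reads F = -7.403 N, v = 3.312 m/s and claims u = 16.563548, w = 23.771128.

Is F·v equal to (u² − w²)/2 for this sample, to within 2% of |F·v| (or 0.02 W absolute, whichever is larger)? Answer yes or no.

no

F·v = (-7.403)×3.312 = -24.518736 W.
(u² − w²)/2 = (274.351122 − 565.066526)/2 = -145.357702 W.
|Δ| = 120.838966;  2% of max(1, |F·v|) = 0.490375.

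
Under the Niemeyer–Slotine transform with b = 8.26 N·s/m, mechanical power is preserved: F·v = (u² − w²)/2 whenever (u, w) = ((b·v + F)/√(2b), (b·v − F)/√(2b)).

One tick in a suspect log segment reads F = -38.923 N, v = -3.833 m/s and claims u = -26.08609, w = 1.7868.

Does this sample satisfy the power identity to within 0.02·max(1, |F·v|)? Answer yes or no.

F·v = (-38.923)×(-3.833) = 149.19186 W.
(u² − w²)/2 = (680.48409 − 3.19265)/2 = 338.64572 W.
|Δ| = 189.45386;  2% of max(1, |F·v|) = 2.98384.

no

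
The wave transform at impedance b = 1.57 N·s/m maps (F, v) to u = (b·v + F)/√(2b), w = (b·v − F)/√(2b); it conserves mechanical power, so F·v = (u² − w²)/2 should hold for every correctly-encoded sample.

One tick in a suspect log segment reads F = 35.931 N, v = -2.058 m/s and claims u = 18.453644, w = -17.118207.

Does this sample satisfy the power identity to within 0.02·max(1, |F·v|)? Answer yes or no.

F·v = 35.931×(-2.058) = -73.945998 W.
(u² − w²)/2 = (340.536977 − 293.033011)/2 = 23.751983 W.
|Δ| = 97.697981;  2% of max(1, |F·v|) = 1.478920.

no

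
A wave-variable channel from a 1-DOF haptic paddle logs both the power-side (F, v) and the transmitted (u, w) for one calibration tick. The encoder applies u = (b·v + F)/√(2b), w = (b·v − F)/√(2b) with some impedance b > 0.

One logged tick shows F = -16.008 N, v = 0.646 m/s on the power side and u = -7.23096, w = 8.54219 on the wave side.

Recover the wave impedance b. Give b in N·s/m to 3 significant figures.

u + w = 1.3112;  u + w = √(2b)·v, so √(2b) = 1.3112/0.646 = 2.0298.
b = (√(2b))²/2 = 4.1200/2 = 2.0600.
(Check via u − w = 2F/√(2b): u − w = -15.7731, 2F/√(2b) = -15.7732.)

b = 2.06 N·s/m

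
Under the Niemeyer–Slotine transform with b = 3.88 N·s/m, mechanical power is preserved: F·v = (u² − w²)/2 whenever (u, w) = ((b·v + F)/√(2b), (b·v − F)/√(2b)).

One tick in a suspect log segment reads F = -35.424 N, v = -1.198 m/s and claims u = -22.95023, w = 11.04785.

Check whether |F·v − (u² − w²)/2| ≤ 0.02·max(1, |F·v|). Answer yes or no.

F·v = (-35.424)×(-1.198) = 42.4380 W.
(u² − w²)/2 = (526.7131 − 122.0550)/2 = 202.3290 W.
|Δ| = 159.8911;  2% of max(1, |F·v|) = 0.8488.

no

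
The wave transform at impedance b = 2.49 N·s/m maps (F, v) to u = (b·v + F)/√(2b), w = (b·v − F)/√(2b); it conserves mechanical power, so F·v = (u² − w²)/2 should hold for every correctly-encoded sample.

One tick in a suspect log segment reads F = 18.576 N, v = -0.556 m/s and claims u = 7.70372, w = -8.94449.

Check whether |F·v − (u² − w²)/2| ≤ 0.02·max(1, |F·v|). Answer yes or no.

yes

F·v = 18.576×(-0.556) = -10.32826 W.
(u² − w²)/2 = (59.34730 − 80.00390)/2 = -10.32830 W.
|Δ| = 0.00004;  2% of max(1, |F·v|) = 0.20657.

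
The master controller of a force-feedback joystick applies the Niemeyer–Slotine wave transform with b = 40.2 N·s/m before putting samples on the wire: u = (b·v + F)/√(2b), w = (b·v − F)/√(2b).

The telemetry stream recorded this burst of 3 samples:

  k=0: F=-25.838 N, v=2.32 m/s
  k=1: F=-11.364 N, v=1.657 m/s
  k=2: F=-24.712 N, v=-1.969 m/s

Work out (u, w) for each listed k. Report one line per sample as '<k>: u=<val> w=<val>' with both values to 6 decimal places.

0: u=7.519680 w=13.282843
1: u=6.161463 w=8.696201
2: u=-11.583627 w=-6.071618

k=0: b·v=40.2×2.32=93.264000; √(2b)=8.966605; u=(93.264000+(-25.838))/8.966605=7.519680, w=(93.264000−(-25.838))/8.966605=13.282843
k=1: b·v=40.2×1.657=66.611400; √(2b)=8.966605; u=(66.611400+(-11.364))/8.966605=6.161463, w=(66.611400−(-11.364))/8.966605=8.696201
k=2: b·v=40.2×(-1.969)=-79.153800; √(2b)=8.966605; u=(-79.153800+(-24.712))/8.966605=-11.583627, w=(-79.153800−(-24.712))/8.966605=-6.071618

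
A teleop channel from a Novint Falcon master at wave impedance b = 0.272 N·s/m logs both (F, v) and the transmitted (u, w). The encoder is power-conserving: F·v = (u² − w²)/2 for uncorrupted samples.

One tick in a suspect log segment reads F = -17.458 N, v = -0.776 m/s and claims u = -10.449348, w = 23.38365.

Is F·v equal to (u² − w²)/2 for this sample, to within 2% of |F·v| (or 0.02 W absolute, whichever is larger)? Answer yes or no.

F·v = (-17.458)×(-0.776) = 13.547408 W.
(u² − w²)/2 = (109.188874 − 546.795087)/2 = -218.803107 W.
|Δ| = 232.350515;  2% of max(1, |F·v|) = 0.270948.

no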